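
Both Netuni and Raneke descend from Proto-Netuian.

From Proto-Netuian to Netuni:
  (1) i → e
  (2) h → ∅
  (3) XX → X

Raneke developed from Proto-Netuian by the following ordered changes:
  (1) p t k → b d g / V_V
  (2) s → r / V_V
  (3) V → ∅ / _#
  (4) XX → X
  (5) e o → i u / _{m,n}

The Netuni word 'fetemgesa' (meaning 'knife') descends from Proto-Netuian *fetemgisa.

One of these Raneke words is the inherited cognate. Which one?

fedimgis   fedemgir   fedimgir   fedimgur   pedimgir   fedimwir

Raneke: *fetemgisa > fedemgisa > fedemgira > fedemgir > fedimgir  (by intervocalic voicing, rhotacism, apocope, pre-nasal raising)
Only 'fedimgir' matches the regular Raneke development of *fetemgisa.

fedimgir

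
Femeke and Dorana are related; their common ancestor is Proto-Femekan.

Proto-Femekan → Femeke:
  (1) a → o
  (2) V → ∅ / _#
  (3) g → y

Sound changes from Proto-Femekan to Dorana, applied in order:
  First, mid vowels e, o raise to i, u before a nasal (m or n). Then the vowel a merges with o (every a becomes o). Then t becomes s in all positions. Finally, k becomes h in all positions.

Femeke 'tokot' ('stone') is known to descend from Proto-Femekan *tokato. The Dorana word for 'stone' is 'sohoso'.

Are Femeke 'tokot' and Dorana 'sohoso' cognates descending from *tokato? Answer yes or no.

yes

Derive the expected Dorana reflex of *tokato:
Dorana: *tokato
  tokato (rule 1 does not apply)
  tokato → tokoto   [vowel merger]
  tokoto → sokoso   [unconditioned shift]
  sokoso → sohoso   [unconditioned shift]
  giving Dorana sohoso.
Dorana 'sohoso' matches the regular reflex exactly, so the pair is cognate.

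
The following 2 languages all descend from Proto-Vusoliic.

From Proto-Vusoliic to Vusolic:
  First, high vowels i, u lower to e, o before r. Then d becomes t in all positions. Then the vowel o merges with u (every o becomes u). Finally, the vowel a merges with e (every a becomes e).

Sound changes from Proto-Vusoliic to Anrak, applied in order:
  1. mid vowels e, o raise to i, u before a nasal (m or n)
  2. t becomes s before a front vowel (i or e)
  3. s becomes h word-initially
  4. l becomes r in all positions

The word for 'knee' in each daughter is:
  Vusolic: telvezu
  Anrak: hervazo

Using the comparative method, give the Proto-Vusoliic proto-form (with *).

*telvazo

Position 5: Vusolic has e, Anrak has a. Anrak preserves a here (none of its changes turn any other segment into a), so the proto-segment is *a.
Position 7: Vusolic has u, Anrak has o. Anrak preserves o here (none of its changes turn any other segment into o), so the proto-segment is *o.
Position 3: Vusolic has l, Anrak has r. Vusolic preserves l here (none of its changes turn any other segment into l), so the proto-segment is *l.
This points to *telvazo. Verify forward in each daughter:
Vusolic: *telvazo > telvazu > telvezu  (by vowel merger, vowel merger)
Anrak: start from *telvazo.
  rule 1: no change — telvazo
  rule 2 (palatalisation): telvazo → selvazo
  rule 3 (debuccalisation): selvazo → helvazo
  rule 4 (unconditioned shift): helvazo → hervazo
  ⇒ Anrak hervazo
*telvazo is the unique common source.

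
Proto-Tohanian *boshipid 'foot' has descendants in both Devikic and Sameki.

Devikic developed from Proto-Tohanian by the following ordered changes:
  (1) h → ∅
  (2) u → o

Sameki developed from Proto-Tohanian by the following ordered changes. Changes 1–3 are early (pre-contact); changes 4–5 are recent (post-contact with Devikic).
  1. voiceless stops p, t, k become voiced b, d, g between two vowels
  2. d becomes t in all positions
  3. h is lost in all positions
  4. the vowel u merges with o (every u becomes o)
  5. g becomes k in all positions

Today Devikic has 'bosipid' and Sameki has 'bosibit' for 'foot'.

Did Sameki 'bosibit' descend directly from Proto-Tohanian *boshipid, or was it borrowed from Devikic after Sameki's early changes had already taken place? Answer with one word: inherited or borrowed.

If inherited, *boshipid would pass through all of Sameki's changes:
Sameki: *boshipid > boshibid > boshibit > bosibit  (by intervocalic voicing, unconditioned shift, h-loss)
If borrowed from Devikic 'bosipid' after the early changes, it would undergo only the recent ones:
  rule 4 (vowel merger): no change (bosipid)
  rule 5 (unconditioned shift): no change (bosipid)
  ⇒ as a loan: bosipid
Sameki 'bosibit' matches the inherited outcome exactly, so it is an inherited cognate, not a loan.

inherited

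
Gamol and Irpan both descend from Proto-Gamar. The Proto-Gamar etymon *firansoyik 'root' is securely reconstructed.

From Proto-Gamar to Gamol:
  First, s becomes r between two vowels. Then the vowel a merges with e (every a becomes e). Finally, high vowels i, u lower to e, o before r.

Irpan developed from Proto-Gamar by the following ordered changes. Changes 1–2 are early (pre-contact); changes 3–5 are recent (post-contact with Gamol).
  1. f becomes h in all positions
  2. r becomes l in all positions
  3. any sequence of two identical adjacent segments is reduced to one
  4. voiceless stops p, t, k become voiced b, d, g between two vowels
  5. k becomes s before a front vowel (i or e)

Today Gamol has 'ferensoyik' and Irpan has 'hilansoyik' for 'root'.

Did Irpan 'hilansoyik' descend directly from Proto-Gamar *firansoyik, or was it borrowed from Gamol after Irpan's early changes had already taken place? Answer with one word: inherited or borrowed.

If inherited, *firansoyik would pass through all of Irpan's changes:
Irpan: *firansoyik
  firansoyik → hiransoyik   [unconditioned shift]
  hiransoyik → hilansoyik   [unconditioned shift]
  hilansoyik (rule 3 does not apply)
  hilansoyik (rule 4 does not apply)
  hilansoyik (rule 5 does not apply)
  giving Irpan hilansoyik.
If borrowed from Gamol 'ferensoyik' after the early changes, it would undergo only the recent ones:
  rule 3 (degemination): no change (ferensoyik)
  rule 4 (intervocalic voicing): no change (ferensoyik)
  rule 5 (palatalisation): no change (ferensoyik)
  ⇒ as a loan: ferensoyik
Irpan 'hilansoyik' matches the inherited outcome exactly, so it is an inherited cognate, not a loan.

inherited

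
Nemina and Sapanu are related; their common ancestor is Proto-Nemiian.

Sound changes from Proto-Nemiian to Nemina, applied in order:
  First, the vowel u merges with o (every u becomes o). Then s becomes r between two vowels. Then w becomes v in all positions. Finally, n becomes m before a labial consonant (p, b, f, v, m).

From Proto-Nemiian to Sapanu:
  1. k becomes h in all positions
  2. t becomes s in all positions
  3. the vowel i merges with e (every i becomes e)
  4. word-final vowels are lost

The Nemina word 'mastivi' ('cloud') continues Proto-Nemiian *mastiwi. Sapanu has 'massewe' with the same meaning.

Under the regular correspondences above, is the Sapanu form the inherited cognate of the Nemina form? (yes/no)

Derive the expected Sapanu reflex of *mastiwi:
Sapanu: start from *mastiwi.
  rule 1: no change — mastiwi
  rule 2 (unconditioned shift): mastiwi → massiwi
  rule 3 (vowel merger): massiwi → massewe
  rule 4 (apocope): massewe → massew
  ⇒ Sapanu massew
The regular Sapanu reflex would be 'massew', but the attested form is 'massewe'. The correspondence is irregular, so they are not cognates (the Sapanu form has a different source).

no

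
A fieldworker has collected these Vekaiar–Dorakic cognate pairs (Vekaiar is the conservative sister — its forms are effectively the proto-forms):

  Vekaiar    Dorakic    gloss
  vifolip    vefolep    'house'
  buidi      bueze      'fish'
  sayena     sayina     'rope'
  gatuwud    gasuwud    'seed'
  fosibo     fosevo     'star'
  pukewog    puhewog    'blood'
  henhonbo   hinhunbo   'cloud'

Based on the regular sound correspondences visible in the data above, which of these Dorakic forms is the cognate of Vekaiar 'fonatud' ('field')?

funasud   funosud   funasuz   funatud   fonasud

funasud

henhonbo ~ hinhunbo — Vekaiar o corresponds to Dorakic u after a consonant, before a nasal.
gatuwud ~ gasuwud — Vekaiar t corresponds to Dorakic s between vowels (before a back vowel).
Applying these to Vekaiar 'fonatud':
  fonatud → funatud   (o→u after a consonant, before a nasal)
  funatud → funasud   (t→s between vowels (before a back vowel))
So the Dorakic cognate is 'funasud'.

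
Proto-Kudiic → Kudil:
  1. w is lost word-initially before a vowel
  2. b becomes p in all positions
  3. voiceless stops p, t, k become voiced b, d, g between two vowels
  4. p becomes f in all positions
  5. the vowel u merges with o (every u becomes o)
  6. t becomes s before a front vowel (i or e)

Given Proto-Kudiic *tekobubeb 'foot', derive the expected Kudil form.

segobobef

Kudil: *tekobubeb
  tekobubeb (rule 1 does not apply)
  tekobubeb → tekopupep   [unconditioned shift]
  tekopupep → tegobubep   [intervocalic voicing]
  tegobubep → tegobubef   [unconditioned shift]
  tegobubef → tegobobef   [vowel merger]
  tegobobef → segobobef   [palatalisation]
  giving Kudil segobobef.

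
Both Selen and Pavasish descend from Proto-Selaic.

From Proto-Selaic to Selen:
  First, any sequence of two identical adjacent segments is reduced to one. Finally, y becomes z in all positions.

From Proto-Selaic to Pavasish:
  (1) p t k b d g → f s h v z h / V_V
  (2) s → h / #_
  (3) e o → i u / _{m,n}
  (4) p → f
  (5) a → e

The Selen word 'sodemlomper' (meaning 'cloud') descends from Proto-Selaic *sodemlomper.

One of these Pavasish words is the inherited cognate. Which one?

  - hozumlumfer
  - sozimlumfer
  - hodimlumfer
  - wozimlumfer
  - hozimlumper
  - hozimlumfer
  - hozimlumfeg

hozimlumfer

Pavasish: *sodemlomper
  sodemlomper → sozemlomper   [intervocalic lenition]
  sozemlomper → hozemlomper   [debuccalisation]
  hozemlomper → hozimlumper   [pre-nasal raising]
  hozimlumper → hozimlumfer   [unconditioned shift]
  hozimlumfer (rule 5 does not apply)
  giving Pavasish hozimlumfer.
Only 'hozimlumfer' matches the regular Pavasish development of *sodemlomper.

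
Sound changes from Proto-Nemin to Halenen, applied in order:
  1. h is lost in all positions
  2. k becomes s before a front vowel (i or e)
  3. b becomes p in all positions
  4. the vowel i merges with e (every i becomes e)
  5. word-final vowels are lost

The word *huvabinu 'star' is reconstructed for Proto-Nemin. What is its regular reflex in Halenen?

Halenen: *huvabinu
  huvabinu → uvabinu   [h-loss]
  uvabinu (rule 2 does not apply)
  uvabinu → uvapinu   [unconditioned shift]
  uvapinu → uvapenu   [vowel merger]
  uvapenu → uvapen   [apocope]
  giving Halenen uvapen.

uvapen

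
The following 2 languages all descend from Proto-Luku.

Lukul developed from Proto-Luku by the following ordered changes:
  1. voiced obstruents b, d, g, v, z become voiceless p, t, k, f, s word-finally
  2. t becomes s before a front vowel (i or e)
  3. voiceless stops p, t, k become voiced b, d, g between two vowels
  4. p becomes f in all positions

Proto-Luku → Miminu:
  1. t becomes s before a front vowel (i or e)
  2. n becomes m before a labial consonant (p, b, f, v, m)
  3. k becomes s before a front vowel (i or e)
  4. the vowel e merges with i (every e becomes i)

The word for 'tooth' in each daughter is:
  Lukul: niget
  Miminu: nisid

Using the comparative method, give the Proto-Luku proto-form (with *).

Position 4: Lukul has e, Miminu has i. Lukul preserves e here (none of its changes turn any other segment into e), so the proto-segment is *e.
Position 3: Lukul has g, Miminu has s. Taking the neighbouring segments as reconstructed: Lukul g could go back to *k or *g; Miminu s could go back to *t or *k or *s — the one source consistent with every daughter is *k.
Position 5: Lukul has t, Miminu has d. Miminu preserves d here (none of its changes turn any other segment into d), so the proto-segment is *d.
This points to *niked. Verify forward in each daughter:
Lukul: *niked > niket > niget  (by final devoicing, intervocalic voicing)
Miminu: *niked > nised > nisid  (by palatalisation, vowel merger)
No other proto-form is consistent with every reflex, so the reconstruction is *niked.

*niked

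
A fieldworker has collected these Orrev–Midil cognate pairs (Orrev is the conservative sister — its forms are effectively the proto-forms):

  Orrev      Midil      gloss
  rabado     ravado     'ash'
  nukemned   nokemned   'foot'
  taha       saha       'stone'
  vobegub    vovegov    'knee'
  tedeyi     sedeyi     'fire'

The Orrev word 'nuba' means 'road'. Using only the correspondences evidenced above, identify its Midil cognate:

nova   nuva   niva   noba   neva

nova

vobegub ~ vovegov — Orrev u corresponds to Midil o after a consonant, before a labial obstruent.
rabado ~ ravado — Orrev b corresponds to Midil v between vowels (before a back vowel).
Applying these to Orrev 'nuba':
  nuba → noba   (u→o after a consonant, before a labial obstruent)
  noba → nova   (b→v between vowels (before a back vowel))
So the Midil cognate is 'nova'.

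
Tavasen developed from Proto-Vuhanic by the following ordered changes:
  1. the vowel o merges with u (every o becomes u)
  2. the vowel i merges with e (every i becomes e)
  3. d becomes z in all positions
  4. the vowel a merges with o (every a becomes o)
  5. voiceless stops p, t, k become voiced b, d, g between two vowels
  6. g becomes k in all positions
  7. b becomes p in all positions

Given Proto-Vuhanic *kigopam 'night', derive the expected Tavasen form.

kekupom

Tavasen: *kigopam > kigupam > kegupam > kegupom > kegubom > kekubom > kekupom  (by vowel merger, vowel merger, vowel merger, intervocalic voicing, unconditioned shift, unconditioned shift)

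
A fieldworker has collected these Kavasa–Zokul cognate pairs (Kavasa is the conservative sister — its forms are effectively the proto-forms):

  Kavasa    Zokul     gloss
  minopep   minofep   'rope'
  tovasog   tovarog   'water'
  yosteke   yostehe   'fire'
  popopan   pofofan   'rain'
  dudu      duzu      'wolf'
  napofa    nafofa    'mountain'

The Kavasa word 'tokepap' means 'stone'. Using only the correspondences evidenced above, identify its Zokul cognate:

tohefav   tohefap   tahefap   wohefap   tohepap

tohefap

yosteke ~ yostehe — Kavasa k corresponds to Zokul h between vowels (before a front vowel).
popopan ~ pofofan — Kavasa p corresponds to Zokul f between vowels (before a back vowel).
Applying these to Kavasa 'tokepap':
  tokepap → tohepap   (k→h between vowels (before a front vowel))
  tohepap → tohefap   (p→f between vowels (before a back vowel))
So the Zokul cognate is 'tohefap'.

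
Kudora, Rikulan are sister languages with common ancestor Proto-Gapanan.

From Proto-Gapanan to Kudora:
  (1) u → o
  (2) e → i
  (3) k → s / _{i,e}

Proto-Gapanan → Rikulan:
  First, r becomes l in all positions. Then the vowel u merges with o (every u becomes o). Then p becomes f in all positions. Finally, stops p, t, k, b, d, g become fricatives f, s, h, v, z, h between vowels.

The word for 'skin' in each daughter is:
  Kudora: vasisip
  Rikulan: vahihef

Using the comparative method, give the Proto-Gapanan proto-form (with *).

Position 6: Kudora has i, Rikulan has e. Rikulan preserves e here (none of its changes turn any other segment into e), so the proto-segment is *e.
Position 5: Kudora has s, Rikulan has h. Taking the neighbouring segments as reconstructed: Kudora s could go back to *k or *s; Rikulan h could go back to *k or *g or *h — the one source consistent with every daughter is *k.
Position 3: Kudora has s, Rikulan has h. Taking the neighbouring segments as reconstructed: Kudora s could go back to *k or *s; Rikulan h could go back to *k or *g or *h — the one source consistent with every daughter is *k.
Continuing position by position gives *vakikep; check it forward:
Kudora: start from *vakikep.
  rule 1: no change — vakikep
  rule 2 (vowel merger): vakikep → vakikip
  rule 3 (palatalisation): vakikip → vasisip
  ⇒ Kudora vasisip
Rikulan: *vakikep > vakikef > vahihef  (by unconditioned shift, intervocalic lenition)
No other proto-form is consistent with every reflex, so the reconstruction is *vakikep.

*vakikep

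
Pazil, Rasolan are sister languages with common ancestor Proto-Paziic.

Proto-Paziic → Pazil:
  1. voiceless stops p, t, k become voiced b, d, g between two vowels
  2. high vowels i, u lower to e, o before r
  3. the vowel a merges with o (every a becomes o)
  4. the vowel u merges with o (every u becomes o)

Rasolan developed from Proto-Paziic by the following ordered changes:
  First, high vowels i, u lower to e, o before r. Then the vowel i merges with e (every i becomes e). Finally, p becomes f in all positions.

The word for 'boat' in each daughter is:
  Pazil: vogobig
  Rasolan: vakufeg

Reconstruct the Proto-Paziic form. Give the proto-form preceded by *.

*vakupig

Position 3: Pazil has g, Rasolan has k. Rasolan preserves k here (none of its changes turn any other segment into k), so the proto-segment is *k.
Position 5: Pazil has b, Rasolan has f. Taking the neighbouring segments as reconstructed: Pazil b could go back to *p or *b; Rasolan f could go back to *p or *f — the one source consistent with every daughter is *p.
Position 2: Pazil has o, Rasolan has a. Rasolan preserves a here (none of its changes turn any other segment into a), so the proto-segment is *a.
Verify the candidate proto-form against each daughter:
Pazil: start from *vakupig.
  rule 1 (intervocalic voicing): vakupig → vagubig
  rule 2: no change — vagubig
  rule 3 (vowel merger): vagubig → vogubig
  rule 4 (vowel merger): vogubig → vogobig
  ⇒ Pazil vogobig
Rasolan: start from *vakupig.
  rule 1: no change — vakupig
  rule 2 (vowel merger): vakupig → vakupeg
  rule 3 (unconditioned shift): vakupeg → vakufeg
  ⇒ Rasolan vakufeg
No other proto-form is consistent with every reflex, so the reconstruction is *vakupig.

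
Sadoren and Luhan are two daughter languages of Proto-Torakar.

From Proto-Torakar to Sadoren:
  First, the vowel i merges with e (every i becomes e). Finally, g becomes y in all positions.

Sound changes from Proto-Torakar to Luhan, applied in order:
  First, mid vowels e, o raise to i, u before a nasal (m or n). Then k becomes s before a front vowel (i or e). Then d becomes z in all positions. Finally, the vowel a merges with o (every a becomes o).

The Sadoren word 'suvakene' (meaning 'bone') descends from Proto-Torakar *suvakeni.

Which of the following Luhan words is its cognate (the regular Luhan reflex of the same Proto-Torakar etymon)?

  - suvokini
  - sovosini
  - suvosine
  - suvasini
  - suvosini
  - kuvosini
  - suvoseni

Luhan: *suvakeni
  suvakeni → suvakini   [pre-nasal raising]
  suvakini → suvasini   [palatalisation]
  suvasini (rule 3 does not apply)
  suvasini → suvosini   [vowel merger]
  giving Luhan suvosini.
Among the options, 'suvosini' alone shows every Luhan change applied in order.

suvosini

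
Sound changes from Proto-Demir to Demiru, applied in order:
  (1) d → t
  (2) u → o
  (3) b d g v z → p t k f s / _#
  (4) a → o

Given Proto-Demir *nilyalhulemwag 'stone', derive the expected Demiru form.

nilyolholemwok

Demiru: start from *nilyalhulemwag.
  rule 1: no change — nilyalhulemwag
  rule 2 (vowel merger): nilyalhulemwag → nilyalholemwag
  rule 3 (final devoicing): nilyalholemwag → nilyalholemwak
  rule 4 (vowel merger): nilyalholemwak → nilyolholemwok
  ⇒ Demiru nilyolholemwok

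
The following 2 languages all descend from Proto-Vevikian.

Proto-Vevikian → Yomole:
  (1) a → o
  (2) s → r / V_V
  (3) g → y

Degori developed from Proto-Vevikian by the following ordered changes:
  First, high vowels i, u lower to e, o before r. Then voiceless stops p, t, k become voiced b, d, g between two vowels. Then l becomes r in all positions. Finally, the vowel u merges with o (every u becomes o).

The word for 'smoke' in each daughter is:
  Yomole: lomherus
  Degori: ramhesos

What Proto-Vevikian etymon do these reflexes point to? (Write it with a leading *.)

Position 2: Yomole has o, Degori has a. Degori preserves a here (none of its changes turn any other segment into a), so the proto-segment is *a.
Position 1: Yomole has l, Degori has r. Yomole preserves l here (none of its changes turn any other segment into l), so the proto-segment is *l.
Position 7: Yomole has u, Degori has o. Yomole preserves u here (none of its changes turn any other segment into u), so the proto-segment is *u.
Continuing position by position gives *lamhesus; check it forward:
Yomole: *lamhesus
  lamhesus → lomhesus   [vowel merger]
  lomhesus → lomherus   [rhotacism]
  lomherus (rule 3 does not apply)
  giving Yomole lomherus.
Degori: *lamhesus > ramhesus > ramhesos  (by unconditioned shift, vowel merger)
*lamhesus is the unique common source.

*lamhesus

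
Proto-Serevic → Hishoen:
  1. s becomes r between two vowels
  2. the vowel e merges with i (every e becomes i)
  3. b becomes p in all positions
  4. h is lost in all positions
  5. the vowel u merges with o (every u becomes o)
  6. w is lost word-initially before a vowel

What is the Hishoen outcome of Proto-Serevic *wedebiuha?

idipioa

Hishoen: *wedebiuha > widibiuha > widipiuha > widipiua > widipioa > idipioa  (by vowel merger, unconditioned shift, h-loss, vowel merger, glide loss)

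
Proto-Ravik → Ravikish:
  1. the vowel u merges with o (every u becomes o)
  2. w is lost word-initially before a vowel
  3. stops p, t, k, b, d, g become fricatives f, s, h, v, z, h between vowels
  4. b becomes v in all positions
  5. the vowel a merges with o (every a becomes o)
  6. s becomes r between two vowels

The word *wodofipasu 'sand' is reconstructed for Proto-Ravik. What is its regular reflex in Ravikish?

Ravikish: *wodofipasu > wodofipaso > odofipaso > ozofifaso > ozofifoso > ozofiforo  (by vowel merger, glide loss, intervocalic lenition, vowel merger, rhotacism)

ozofiforo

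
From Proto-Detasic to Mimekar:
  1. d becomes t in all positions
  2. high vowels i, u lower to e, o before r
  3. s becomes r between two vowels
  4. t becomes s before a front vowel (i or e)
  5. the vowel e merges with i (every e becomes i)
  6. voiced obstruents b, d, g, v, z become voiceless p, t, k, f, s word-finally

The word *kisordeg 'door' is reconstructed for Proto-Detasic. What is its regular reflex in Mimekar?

kirorsik

Mimekar: start from *kisordeg.
  rule 1 (unconditioned shift): kisordeg → kisorteg
  rule 2: no change — kisorteg
  rule 3 (rhotacism): kisorteg → kirorteg
  rule 4 (palatalisation): kirorteg → kirorseg
  rule 5 (vowel merger): kirorseg → kirorsig
  rule 6 (final devoicing): kirorsig → kirorsik
  ⇒ Mimekar kirorsik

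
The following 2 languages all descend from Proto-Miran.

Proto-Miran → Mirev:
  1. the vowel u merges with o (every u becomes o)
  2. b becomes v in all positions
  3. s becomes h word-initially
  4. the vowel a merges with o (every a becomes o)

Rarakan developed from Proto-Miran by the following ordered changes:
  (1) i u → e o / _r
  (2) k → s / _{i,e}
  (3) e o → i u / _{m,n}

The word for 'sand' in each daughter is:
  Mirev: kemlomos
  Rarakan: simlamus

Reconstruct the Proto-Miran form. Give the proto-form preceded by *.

Position 5: Mirev has o, Rarakan has a. Rarakan preserves a here (none of its changes turn any other segment into a), so the proto-segment is *a.
Position 7: Mirev has o, Rarakan has u. Taking the neighbouring segments as reconstructed: Mirev o could go back to *a or *o or *u; Rarakan u can only go back to *u — the one source consistent with every daughter is *u.
Verify the candidate proto-form against each daughter:
Mirev: *kemlamus > kemlamos > kemlomos  (by vowel merger, vowel merger)
Rarakan: *kemlamus
  kemlamus (rule 1 does not apply)
  kemlamus → semlamus   [palatalisation]
  semlamus → simlamus   [pre-nasal raising]
  giving Rarakan simlamus.
No other proto-form is consistent with every reflex, so the reconstruction is *kemlamus.

*kemlamus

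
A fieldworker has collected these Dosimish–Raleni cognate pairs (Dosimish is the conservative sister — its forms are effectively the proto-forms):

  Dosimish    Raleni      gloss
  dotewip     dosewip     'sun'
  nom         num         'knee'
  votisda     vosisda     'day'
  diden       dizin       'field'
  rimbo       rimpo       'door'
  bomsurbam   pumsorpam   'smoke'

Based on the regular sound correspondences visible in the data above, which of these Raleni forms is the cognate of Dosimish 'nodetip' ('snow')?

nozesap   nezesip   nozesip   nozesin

nozesip

diden ~ dizin — Dosimish d corresponds to Raleni z between vowels (before a front vowel).
votisda ~ vosisda — Dosimish t corresponds to Raleni s between vowels (before a front vowel).
Applying these to Dosimish 'nodetip':
  nodetip → nozetip   (d→z between vowels (before a front vowel))
  nozetip → nozesip   (t→s between vowels (before a front vowel))
So the Raleni cognate is 'nozesip'.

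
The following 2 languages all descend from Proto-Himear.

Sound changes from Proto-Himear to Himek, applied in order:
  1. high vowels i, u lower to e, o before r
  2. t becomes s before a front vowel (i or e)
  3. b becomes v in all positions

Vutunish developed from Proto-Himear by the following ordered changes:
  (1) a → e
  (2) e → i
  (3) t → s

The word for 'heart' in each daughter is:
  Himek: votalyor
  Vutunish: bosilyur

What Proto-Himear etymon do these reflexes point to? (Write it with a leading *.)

Position 1: Himek has v, Vutunish has b. Vutunish preserves b here (none of its changes turn any other segment into b), so the proto-segment is *b.
Position 4: Himek has a, Vutunish has i. Himek preserves a here (none of its changes turn any other segment into a), so the proto-segment is *a.
This points to *botalyur. Verify forward in each daughter:
Himek: *botalyur > botalyor > votalyor  (by pre-rhotic lowering, unconditioned shift)
Vutunish: start from *botalyur.
  rule 1 (vowel merger): botalyur → botelyur
  rule 2 (vowel merger): botelyur → botilyur
  rule 3 (unconditioned shift): botilyur → bosilyur
  ⇒ Vutunish bosilyur
Only *botalyur yields all of Himek votalyor, Vutunish bosilyur.

*botalyur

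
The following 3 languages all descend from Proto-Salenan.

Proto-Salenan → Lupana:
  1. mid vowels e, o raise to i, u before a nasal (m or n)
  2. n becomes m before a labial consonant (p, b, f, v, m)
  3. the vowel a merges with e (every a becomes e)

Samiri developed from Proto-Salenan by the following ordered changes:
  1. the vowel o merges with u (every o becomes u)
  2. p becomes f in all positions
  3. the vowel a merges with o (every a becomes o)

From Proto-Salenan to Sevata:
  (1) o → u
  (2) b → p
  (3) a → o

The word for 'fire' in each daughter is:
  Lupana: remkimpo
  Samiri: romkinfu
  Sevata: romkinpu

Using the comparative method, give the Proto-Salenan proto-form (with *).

*ramkinpo

Position 6: Lupana has m, Samiri has n, Sevata has n. Samiri preserves n here (none of its changes turn any other segment into n), so the proto-segment is *n.
Position 2: Lupana has e, Samiri has o, Sevata has o. In Samiri, o can only continue *a, so the proto-segment is *a.
Position 7: Lupana has p, Samiri has f, Sevata has p. Lupana preserves p here (none of its changes turn any other segment into p), so the proto-segment is *p.
Continuing position by position gives *ramkinpo; check it forward:
Lupana: *ramkinpo > ramkimpo > remkimpo  (by nasal place assimilation, vowel merger)
Samiri: start from *ramkinpo.
  rule 1 (vowel merger): ramkinpo → ramkinpu
  rule 2 (unconditioned shift): ramkinpu → ramkinfu
  rule 3 (vowel merger): ramkinfu → romkinfu
  ⇒ Samiri romkinfu
Sevata: *ramkinpo
  ramkinpo → ramkinpu   [vowel merger]
  ramkinpu (rule 2 does not apply)
  ramkinpu → romkinpu   [vowel merger]
  giving Sevata romkinpu.
*ramkinpo is the unique common source.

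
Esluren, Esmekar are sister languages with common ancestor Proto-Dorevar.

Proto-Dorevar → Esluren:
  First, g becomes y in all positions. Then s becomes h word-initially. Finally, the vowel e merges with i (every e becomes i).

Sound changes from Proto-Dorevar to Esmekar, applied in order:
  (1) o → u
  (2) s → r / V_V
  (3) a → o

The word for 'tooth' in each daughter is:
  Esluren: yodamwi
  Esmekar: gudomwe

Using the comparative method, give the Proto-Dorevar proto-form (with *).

*godamwe

Position 7: Esluren has i, Esmekar has e. Esmekar preserves e here (none of its changes turn any other segment into e), so the proto-segment is *e.
Position 4: Esluren has a, Esmekar has o. Esluren preserves a here (none of its changes turn any other segment into a), so the proto-segment is *a.
Position 1: Esluren has y, Esmekar has g. Esmekar preserves g here (none of its changes turn any other segment into g), so the proto-segment is *g.
Verify the candidate proto-form against each daughter:
Esluren: *godamwe
  godamwe → yodamwe   [unconditioned shift]
  yodamwe (rule 2 does not apply)
  yodamwe → yodamwi   [vowel merger]
  giving Esluren yodamwi.
Esmekar: *godamwe > gudamwe > gudomwe  (by vowel merger, vowel merger)
Only *godamwe yields all of Esluren yodamwi, Esmekar gudomwe.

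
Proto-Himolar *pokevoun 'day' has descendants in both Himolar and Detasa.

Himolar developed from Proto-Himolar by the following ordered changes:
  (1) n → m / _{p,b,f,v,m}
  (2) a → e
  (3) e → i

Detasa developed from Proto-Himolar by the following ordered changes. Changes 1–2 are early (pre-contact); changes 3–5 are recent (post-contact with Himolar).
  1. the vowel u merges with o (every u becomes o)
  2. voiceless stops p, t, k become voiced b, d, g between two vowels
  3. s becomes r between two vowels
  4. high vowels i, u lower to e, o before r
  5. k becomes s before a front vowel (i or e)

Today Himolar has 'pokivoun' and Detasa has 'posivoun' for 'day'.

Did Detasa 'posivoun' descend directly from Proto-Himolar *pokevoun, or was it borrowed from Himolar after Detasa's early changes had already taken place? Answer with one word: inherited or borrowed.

borrowed

If inherited, *pokevoun would pass through all of Detasa's changes:
Detasa: start from *pokevoun.
  rule 1 (vowel merger): pokevoun → pokevoon
  rule 2 (intervocalic voicing): pokevoon → pogevoon
  rule 3: no change — pogevoon
  rule 4: no change — pogevoon
  rule 5: no change — pogevoon
  ⇒ Detasa pogevoon
If borrowed from Himolar 'pokivoun' after the early changes, it would undergo only the recent ones:
  rule 3 (rhotacism): no change (pokivoun)
  rule 4 (pre-rhotic lowering): no change (pokivoun)
  rule 5 (palatalisation): pokivoun → posivoun
  ⇒ as a loan: posivoun
Detasa 'posivoun' matches the loan outcome 'posivoun', not the inherited 'pogevoon' — it skipped the early Detasa changes, so it was borrowed from Himolar.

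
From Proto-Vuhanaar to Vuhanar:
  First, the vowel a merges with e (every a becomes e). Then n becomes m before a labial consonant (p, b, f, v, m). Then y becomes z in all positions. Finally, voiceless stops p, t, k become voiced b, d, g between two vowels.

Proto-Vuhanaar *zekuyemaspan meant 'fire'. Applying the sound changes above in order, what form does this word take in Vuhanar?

zeguzemespen

Vuhanar: *zekuyemaspan > zekuyemespen > zekuzemespen > zeguzemespen  (by vowel merger, unconditioned shift, intervocalic voicing)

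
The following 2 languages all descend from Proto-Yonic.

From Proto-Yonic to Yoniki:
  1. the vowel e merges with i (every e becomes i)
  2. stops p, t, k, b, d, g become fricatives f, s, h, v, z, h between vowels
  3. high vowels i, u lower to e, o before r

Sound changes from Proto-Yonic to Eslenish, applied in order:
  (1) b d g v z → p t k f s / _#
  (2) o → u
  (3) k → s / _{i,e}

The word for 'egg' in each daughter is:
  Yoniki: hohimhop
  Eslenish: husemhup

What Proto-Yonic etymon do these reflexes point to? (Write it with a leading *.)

*hokemhop

Position 3: Yoniki has h, Eslenish has s. Taking the neighbouring segments as reconstructed: Yoniki h could go back to *k or *g or *h; Eslenish s could go back to *k or *s — the one source consistent with every daughter is *k.
Position 7: Yoniki has o, Eslenish has u. Taking the neighbouring segments as reconstructed: Yoniki o can only go back to *o; Eslenish u could go back to *o or *u — the one source consistent with every daughter is *o.
Continuing position by position gives *hokemhop; check it forward:
Yoniki: *hokemhop > hokimhop > hohimhop  (by vowel merger, intervocalic lenition)
Eslenish: start from *hokemhop.
  rule 1: no change — hokemhop
  rule 2 (vowel merger): hokemhop → hukemhup
  rule 3 (palatalisation): hukemhup → husemhup
  ⇒ Eslenish husemhup
*hokemhop is the unique common source.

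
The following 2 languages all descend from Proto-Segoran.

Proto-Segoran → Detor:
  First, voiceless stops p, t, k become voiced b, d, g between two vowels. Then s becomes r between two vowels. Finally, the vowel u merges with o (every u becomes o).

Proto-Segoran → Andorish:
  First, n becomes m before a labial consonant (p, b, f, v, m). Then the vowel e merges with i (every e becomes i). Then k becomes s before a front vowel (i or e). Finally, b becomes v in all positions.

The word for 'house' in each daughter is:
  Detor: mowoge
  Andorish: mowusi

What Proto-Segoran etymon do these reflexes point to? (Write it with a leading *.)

*mowuke

Position 6: Detor has e, Andorish has i. Detor preserves e here (none of its changes turn any other segment into e), so the proto-segment is *e.
Position 4: Detor has o, Andorish has u. Andorish preserves u here (none of its changes turn any other segment into u), so the proto-segment is *u.
Position 5: Detor has g, Andorish has s. Taking the neighbouring segments as reconstructed: Detor g could go back to *k or *g; Andorish s could go back to *k or *s — the one source consistent with every daughter is *k.
Continuing position by position gives *mowuke; check it forward:
Detor: *mowuke
  mowuke → mowuge   [intervocalic voicing]
  mowuge (rule 2 does not apply)
  mowuge → mowoge   [vowel merger]
  giving Detor mowoge.
Andorish: *mowuke
  mowuke (rule 1 does not apply)
  mowuke → mowuki   [vowel merger]
  mowuki → mowusi   [palatalisation]
  mowusi (rule 4 does not apply)
  giving Andorish mowusi.
No other proto-form is consistent with every reflex, so the reconstruction is *mowuke.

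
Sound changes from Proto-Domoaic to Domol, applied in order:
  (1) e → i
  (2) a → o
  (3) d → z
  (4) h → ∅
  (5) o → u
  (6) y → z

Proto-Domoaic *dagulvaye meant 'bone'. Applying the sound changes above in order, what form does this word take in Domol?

Domol: *dagulvaye
  dagulvaye → dagulvayi   [vowel merger]
  dagulvayi → dogulvoyi   [vowel merger]
  dogulvoyi → zogulvoyi   [unconditioned shift]
  zogulvoyi (rule 4 does not apply)
  zogulvoyi → zugulvuyi   [vowel merger]
  zugulvuyi → zugulvuzi   [unconditioned shift]
  giving Domol zugulvuzi.

zugulvuzi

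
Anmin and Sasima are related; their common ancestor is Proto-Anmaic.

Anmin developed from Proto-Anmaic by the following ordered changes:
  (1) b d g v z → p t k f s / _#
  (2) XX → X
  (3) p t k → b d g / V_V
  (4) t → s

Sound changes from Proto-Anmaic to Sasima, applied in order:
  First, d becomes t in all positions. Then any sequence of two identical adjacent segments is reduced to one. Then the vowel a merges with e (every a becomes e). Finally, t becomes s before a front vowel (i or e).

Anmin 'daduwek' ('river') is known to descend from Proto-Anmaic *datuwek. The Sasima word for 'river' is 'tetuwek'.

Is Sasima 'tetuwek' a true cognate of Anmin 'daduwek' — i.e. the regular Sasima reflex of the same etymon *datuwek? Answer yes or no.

Derive the expected Sasima reflex of *datuwek:
Sasima: start from *datuwek.
  rule 1 (unconditioned shift): datuwek → tatuwek
  rule 2: no change — tatuwek
  rule 3 (vowel merger): tatuwek → tetuwek
  rule 4 (palatalisation): tetuwek → setuwek
  ⇒ Sasima setuwek
The regular Sasima reflex would be 'setuwek', but the attested form is 'tetuwek'. The correspondence is irregular, so they are not cognates (the Sasima form has a different source).

no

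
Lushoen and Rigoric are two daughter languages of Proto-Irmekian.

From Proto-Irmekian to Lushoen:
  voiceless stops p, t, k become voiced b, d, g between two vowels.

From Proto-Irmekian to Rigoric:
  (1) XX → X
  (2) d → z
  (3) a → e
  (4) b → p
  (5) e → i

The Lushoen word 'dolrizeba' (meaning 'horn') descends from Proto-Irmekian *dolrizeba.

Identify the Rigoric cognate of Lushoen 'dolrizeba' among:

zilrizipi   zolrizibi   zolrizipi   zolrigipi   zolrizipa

zolrizipi

Rigoric: start from *dolrizeba.
  rule 1: no change — dolrizeba
  rule 2 (unconditioned shift): dolrizeba → zolrizeba
  rule 3 (vowel merger): zolrizeba → zolrizebe
  rule 4 (unconditioned shift): zolrizebe → zolrizepe
  rule 5 (vowel merger): zolrizepe → zolrizipi
  ⇒ Rigoric zolrizipi
Among the options, 'zolrizipi' alone shows every Rigoric change applied in order.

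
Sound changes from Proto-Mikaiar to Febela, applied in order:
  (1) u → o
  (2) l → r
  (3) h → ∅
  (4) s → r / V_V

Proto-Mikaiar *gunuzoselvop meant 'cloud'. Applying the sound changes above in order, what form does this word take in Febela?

Febela: start from *gunuzoselvop.
  rule 1 (vowel merger): gunuzoselvop → gonozoselvop
  rule 2 (unconditioned shift): gonozoselvop → gonozoservop
  rule 3: no change — gonozoservop
  rule 4 (rhotacism): gonozoservop → gonozorervop
  ⇒ Febela gonozorervop

gonozorervop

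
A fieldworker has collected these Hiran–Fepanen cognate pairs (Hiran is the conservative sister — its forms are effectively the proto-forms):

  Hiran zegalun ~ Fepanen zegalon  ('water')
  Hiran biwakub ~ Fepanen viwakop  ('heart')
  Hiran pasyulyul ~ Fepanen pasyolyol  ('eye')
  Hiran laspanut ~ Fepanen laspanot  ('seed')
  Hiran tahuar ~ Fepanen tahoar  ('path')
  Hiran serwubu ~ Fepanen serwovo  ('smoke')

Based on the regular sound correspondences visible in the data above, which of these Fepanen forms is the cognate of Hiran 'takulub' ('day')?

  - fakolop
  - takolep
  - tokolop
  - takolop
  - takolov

pasyulyul ~ pasyolyol, laspanut ~ laspanot — Hiran u corresponds to Fepanen o after a consonant, before a consonant other than r, m, n, p, b, f, v.
biwakub ~ viwakop, serwubu ~ serwovo — Hiran u corresponds to Fepanen o after a consonant, before a labial obstruent.
biwakub ~ viwakop — Hiran b corresponds to Fepanen p word-finally.
Applying these to Hiran 'takulub':
  takulub → takolub   (u→o after a consonant, before a consonant other than r, m, n, p, b, f, v)
  takolub → takolob   (u→o after a consonant, before a labial obstruent)
  takolob → takolop   (b→p word-finally)
So the Fepanen cognate is 'takolop'.

takolop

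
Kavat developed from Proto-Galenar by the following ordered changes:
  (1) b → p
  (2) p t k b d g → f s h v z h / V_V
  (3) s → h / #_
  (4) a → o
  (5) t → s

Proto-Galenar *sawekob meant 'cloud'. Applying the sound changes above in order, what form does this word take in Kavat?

Kavat: *sawekob > sawekop > sawehop > hawehop > howehop  (by unconditioned shift, intervocalic lenition, debuccalisation, vowel merger)

howehop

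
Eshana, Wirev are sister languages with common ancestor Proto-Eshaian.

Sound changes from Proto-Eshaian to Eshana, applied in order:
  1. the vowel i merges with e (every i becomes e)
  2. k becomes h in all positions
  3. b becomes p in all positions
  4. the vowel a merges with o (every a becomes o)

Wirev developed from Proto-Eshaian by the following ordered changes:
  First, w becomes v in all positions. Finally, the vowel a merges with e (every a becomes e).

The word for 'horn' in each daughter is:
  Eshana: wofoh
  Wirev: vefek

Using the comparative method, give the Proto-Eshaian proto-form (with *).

Position 1: Eshana has w, Wirev has v. Eshana preserves w here (none of its changes turn any other segment into w), so the proto-segment is *w.
Position 2: Eshana has o, Wirev has e. Taking the neighbouring segments as reconstructed: Eshana o could go back to *a or *o; Wirev e could go back to *a or *e — the one source consistent with every daughter is *a.
Position 5: Eshana has h, Wirev has k. Wirev preserves k here (none of its changes turn any other segment into k), so the proto-segment is *k.
Continuing position by position gives *wafak; check it forward:
Eshana: *wafak > wafah > wofoh  (by unconditioned shift, vowel merger)
Wirev: *wafak
  wafak → vafak   [unconditioned shift]
  vafak → vefek   [vowel merger]
  giving Wirev vefek.
Only *wafak yields all of Eshana wofoh, Wirev vefek.

*wafak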